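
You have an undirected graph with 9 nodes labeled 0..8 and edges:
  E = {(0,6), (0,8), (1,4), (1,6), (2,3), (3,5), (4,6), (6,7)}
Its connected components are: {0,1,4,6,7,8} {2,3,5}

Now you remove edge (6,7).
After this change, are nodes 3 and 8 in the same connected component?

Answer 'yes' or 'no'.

Initial components: {0,1,4,6,7,8} {2,3,5}
Removing edge (6,7): it was a bridge — component count 2 -> 3.
New components: {0,1,4,6,8} {2,3,5} {7}
Are 3 and 8 in the same component? no

Answer: no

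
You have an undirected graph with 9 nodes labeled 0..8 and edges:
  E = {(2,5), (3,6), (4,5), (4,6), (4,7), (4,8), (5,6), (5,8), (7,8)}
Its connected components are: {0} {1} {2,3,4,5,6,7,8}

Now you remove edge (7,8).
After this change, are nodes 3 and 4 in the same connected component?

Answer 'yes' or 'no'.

Answer: yes

Derivation:
Initial components: {0} {1} {2,3,4,5,6,7,8}
Removing edge (7,8): not a bridge — component count unchanged at 3.
New components: {0} {1} {2,3,4,5,6,7,8}
Are 3 and 4 in the same component? yes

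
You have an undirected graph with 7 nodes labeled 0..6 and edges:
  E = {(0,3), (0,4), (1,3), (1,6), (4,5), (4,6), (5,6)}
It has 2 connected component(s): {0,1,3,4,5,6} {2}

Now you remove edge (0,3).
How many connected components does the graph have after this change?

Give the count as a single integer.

Initial component count: 2
Remove (0,3): not a bridge. Count unchanged: 2.
  After removal, components: {0,1,3,4,5,6} {2}
New component count: 2

Answer: 2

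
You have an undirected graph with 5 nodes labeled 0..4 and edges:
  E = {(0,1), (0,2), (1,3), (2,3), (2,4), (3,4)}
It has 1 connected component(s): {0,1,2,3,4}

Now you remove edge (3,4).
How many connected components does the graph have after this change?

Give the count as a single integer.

Initial component count: 1
Remove (3,4): not a bridge. Count unchanged: 1.
  After removal, components: {0,1,2,3,4}
New component count: 1

Answer: 1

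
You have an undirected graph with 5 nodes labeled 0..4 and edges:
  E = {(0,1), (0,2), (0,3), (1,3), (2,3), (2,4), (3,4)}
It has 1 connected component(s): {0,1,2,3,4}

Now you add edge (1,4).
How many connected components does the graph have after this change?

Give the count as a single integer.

Initial component count: 1
Add (1,4): endpoints already in same component. Count unchanged: 1.
New component count: 1

Answer: 1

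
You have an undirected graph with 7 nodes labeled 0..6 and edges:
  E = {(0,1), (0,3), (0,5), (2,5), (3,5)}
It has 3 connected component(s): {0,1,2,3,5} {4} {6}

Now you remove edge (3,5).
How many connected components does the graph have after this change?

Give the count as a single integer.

Initial component count: 3
Remove (3,5): not a bridge. Count unchanged: 3.
  After removal, components: {0,1,2,3,5} {4} {6}
New component count: 3

Answer: 3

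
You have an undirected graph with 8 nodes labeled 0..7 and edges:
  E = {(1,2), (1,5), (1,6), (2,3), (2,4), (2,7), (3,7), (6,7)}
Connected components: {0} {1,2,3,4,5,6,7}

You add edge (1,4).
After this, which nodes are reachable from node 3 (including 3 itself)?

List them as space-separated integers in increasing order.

Before: nodes reachable from 3: {1,2,3,4,5,6,7}
Adding (1,4): both endpoints already in same component. Reachability from 3 unchanged.
After: nodes reachable from 3: {1,2,3,4,5,6,7}

Answer: 1 2 3 4 5 6 7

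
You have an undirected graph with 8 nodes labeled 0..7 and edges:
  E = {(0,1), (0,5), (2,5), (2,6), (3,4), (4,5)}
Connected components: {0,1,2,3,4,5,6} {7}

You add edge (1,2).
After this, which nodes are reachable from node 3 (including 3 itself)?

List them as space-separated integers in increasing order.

Before: nodes reachable from 3: {0,1,2,3,4,5,6}
Adding (1,2): both endpoints already in same component. Reachability from 3 unchanged.
After: nodes reachable from 3: {0,1,2,3,4,5,6}

Answer: 0 1 2 3 4 5 6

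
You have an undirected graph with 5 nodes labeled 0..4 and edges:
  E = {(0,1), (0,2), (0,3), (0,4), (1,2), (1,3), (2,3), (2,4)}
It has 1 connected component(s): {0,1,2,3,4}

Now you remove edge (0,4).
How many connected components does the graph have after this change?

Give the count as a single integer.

Answer: 1

Derivation:
Initial component count: 1
Remove (0,4): not a bridge. Count unchanged: 1.
  After removal, components: {0,1,2,3,4}
New component count: 1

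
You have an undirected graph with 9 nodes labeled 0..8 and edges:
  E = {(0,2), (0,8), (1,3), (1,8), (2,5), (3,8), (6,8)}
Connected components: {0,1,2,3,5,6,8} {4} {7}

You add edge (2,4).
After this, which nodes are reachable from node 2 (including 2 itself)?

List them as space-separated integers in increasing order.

Before: nodes reachable from 2: {0,1,2,3,5,6,8}
Adding (2,4): merges 2's component with another. Reachability grows.
After: nodes reachable from 2: {0,1,2,3,4,5,6,8}

Answer: 0 1 2 3 4 5 6 8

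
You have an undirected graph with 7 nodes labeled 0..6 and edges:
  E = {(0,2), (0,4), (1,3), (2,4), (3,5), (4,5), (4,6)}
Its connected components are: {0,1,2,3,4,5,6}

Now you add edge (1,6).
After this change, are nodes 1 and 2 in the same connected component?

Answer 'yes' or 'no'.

Initial components: {0,1,2,3,4,5,6}
Adding edge (1,6): both already in same component {0,1,2,3,4,5,6}. No change.
New components: {0,1,2,3,4,5,6}
Are 1 and 2 in the same component? yes

Answer: yes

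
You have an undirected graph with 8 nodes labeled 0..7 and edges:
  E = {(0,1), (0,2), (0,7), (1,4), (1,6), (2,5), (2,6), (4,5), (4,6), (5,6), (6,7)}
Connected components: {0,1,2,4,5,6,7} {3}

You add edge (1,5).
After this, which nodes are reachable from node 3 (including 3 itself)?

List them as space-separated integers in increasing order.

Before: nodes reachable from 3: {3}
Adding (1,5): both endpoints already in same component. Reachability from 3 unchanged.
After: nodes reachable from 3: {3}

Answer: 3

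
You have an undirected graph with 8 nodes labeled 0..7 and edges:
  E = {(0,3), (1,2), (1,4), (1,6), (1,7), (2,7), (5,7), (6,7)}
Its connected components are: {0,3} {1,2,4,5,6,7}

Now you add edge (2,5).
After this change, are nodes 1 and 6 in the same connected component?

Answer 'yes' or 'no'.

Initial components: {0,3} {1,2,4,5,6,7}
Adding edge (2,5): both already in same component {1,2,4,5,6,7}. No change.
New components: {0,3} {1,2,4,5,6,7}
Are 1 and 6 in the same component? yes

Answer: yes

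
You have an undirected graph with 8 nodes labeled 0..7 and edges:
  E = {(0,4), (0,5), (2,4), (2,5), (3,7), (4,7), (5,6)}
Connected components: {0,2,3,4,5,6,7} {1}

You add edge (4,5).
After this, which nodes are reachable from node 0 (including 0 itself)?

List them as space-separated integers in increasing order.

Answer: 0 2 3 4 5 6 7

Derivation:
Before: nodes reachable from 0: {0,2,3,4,5,6,7}
Adding (4,5): both endpoints already in same component. Reachability from 0 unchanged.
After: nodes reachable from 0: {0,2,3,4,5,6,7}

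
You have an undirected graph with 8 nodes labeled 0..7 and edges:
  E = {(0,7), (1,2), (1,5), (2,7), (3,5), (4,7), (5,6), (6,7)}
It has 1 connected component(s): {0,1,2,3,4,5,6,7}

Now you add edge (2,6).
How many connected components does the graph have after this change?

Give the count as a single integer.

Answer: 1

Derivation:
Initial component count: 1
Add (2,6): endpoints already in same component. Count unchanged: 1.
New component count: 1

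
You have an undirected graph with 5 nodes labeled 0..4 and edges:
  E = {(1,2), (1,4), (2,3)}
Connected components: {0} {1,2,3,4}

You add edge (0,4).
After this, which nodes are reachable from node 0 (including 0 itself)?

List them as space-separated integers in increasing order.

Before: nodes reachable from 0: {0}
Adding (0,4): merges 0's component with another. Reachability grows.
After: nodes reachable from 0: {0,1,2,3,4}

Answer: 0 1 2 3 4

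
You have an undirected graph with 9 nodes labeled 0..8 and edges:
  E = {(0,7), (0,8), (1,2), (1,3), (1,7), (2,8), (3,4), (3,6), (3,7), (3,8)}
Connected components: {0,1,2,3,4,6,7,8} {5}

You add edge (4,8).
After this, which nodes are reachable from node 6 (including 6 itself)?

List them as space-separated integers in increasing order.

Answer: 0 1 2 3 4 6 7 8

Derivation:
Before: nodes reachable from 6: {0,1,2,3,4,6,7,8}
Adding (4,8): both endpoints already in same component. Reachability from 6 unchanged.
After: nodes reachable from 6: {0,1,2,3,4,6,7,8}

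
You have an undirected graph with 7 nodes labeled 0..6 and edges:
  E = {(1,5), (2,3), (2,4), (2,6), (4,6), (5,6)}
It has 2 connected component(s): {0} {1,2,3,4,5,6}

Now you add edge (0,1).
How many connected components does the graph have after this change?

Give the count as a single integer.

Answer: 1

Derivation:
Initial component count: 2
Add (0,1): merges two components. Count decreases: 2 -> 1.
New component count: 1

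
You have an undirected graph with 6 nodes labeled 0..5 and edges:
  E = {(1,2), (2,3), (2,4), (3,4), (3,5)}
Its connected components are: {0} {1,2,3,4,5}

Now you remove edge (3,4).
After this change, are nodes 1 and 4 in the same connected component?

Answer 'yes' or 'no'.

Initial components: {0} {1,2,3,4,5}
Removing edge (3,4): not a bridge — component count unchanged at 2.
New components: {0} {1,2,3,4,5}
Are 1 and 4 in the same component? yes

Answer: yes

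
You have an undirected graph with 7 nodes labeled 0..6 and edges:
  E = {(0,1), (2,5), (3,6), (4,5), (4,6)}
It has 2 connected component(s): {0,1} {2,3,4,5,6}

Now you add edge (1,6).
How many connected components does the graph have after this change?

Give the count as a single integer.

Initial component count: 2
Add (1,6): merges two components. Count decreases: 2 -> 1.
New component count: 1

Answer: 1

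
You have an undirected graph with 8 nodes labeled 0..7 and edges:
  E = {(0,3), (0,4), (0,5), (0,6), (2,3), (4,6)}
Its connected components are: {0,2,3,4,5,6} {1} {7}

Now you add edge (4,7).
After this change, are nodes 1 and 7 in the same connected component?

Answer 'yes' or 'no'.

Initial components: {0,2,3,4,5,6} {1} {7}
Adding edge (4,7): merges {0,2,3,4,5,6} and {7}.
New components: {0,2,3,4,5,6,7} {1}
Are 1 and 7 in the same component? no

Answer: no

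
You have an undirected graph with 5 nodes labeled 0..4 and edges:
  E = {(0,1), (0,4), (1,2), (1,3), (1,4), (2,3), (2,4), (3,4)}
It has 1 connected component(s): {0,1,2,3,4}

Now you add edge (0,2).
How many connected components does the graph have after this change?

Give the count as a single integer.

Answer: 1

Derivation:
Initial component count: 1
Add (0,2): endpoints already in same component. Count unchanged: 1.
New component count: 1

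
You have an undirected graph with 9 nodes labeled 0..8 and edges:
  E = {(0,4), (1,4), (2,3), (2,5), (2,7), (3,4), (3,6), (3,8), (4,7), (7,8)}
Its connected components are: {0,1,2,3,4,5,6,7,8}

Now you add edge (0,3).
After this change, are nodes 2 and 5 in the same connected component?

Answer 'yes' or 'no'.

Answer: yes

Derivation:
Initial components: {0,1,2,3,4,5,6,7,8}
Adding edge (0,3): both already in same component {0,1,2,3,4,5,6,7,8}. No change.
New components: {0,1,2,3,4,5,6,7,8}
Are 2 and 5 in the same component? yes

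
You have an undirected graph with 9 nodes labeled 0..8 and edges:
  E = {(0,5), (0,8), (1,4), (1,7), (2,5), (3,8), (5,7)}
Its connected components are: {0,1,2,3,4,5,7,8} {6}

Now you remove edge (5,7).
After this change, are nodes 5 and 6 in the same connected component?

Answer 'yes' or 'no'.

Initial components: {0,1,2,3,4,5,7,8} {6}
Removing edge (5,7): it was a bridge — component count 2 -> 3.
New components: {0,2,3,5,8} {1,4,7} {6}
Are 5 and 6 in the same component? no

Answer: no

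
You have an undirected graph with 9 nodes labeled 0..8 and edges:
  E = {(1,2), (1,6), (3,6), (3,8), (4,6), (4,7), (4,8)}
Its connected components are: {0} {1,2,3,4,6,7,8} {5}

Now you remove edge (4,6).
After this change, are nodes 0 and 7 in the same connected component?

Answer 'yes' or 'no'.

Answer: no

Derivation:
Initial components: {0} {1,2,3,4,6,7,8} {5}
Removing edge (4,6): not a bridge — component count unchanged at 3.
New components: {0} {1,2,3,4,6,7,8} {5}
Are 0 and 7 in the same component? no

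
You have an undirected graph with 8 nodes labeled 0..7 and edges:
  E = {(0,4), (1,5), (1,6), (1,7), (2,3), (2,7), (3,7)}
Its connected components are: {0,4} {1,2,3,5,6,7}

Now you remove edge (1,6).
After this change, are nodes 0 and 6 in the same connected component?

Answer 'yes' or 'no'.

Initial components: {0,4} {1,2,3,5,6,7}
Removing edge (1,6): it was a bridge — component count 2 -> 3.
New components: {0,4} {1,2,3,5,7} {6}
Are 0 and 6 in the same component? no

Answer: no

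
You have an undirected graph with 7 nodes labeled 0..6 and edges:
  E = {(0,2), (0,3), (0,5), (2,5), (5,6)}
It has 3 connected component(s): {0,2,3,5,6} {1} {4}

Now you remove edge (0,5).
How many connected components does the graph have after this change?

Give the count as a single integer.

Initial component count: 3
Remove (0,5): not a bridge. Count unchanged: 3.
  After removal, components: {0,2,3,5,6} {1} {4}
New component count: 3

Answer: 3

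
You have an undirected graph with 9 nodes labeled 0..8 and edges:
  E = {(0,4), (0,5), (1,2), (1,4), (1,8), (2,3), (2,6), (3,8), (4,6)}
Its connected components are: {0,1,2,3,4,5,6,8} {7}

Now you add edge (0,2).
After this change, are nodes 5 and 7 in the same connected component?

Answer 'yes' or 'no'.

Initial components: {0,1,2,3,4,5,6,8} {7}
Adding edge (0,2): both already in same component {0,1,2,3,4,5,6,8}. No change.
New components: {0,1,2,3,4,5,6,8} {7}
Are 5 and 7 in the same component? no

Answer: no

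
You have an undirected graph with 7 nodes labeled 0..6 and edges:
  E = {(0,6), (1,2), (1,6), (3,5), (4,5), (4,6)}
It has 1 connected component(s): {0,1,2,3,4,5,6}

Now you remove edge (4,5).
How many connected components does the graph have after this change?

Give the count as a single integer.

Initial component count: 1
Remove (4,5): it was a bridge. Count increases: 1 -> 2.
  After removal, components: {0,1,2,4,6} {3,5}
New component count: 2

Answer: 2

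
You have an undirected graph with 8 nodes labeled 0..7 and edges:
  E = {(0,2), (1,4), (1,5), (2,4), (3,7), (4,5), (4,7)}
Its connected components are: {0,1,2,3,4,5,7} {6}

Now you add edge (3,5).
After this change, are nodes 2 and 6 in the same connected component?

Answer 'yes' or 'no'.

Initial components: {0,1,2,3,4,5,7} {6}
Adding edge (3,5): both already in same component {0,1,2,3,4,5,7}. No change.
New components: {0,1,2,3,4,5,7} {6}
Are 2 and 6 in the same component? no

Answer: no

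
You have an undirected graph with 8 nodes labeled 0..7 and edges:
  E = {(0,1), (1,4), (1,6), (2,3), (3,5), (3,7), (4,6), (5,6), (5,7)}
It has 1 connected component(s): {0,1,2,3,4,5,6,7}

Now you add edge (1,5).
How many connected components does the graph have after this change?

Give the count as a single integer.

Answer: 1

Derivation:
Initial component count: 1
Add (1,5): endpoints already in same component. Count unchanged: 1.
New component count: 1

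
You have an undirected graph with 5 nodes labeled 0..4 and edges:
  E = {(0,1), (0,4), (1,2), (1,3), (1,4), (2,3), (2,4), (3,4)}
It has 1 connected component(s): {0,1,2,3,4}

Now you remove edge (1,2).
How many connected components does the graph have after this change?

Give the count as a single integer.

Initial component count: 1
Remove (1,2): not a bridge. Count unchanged: 1.
  After removal, components: {0,1,2,3,4}
New component count: 1

Answer: 1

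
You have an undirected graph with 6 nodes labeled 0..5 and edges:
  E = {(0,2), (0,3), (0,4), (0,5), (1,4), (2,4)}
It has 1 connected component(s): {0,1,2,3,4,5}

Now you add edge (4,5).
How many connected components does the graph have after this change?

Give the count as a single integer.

Answer: 1

Derivation:
Initial component count: 1
Add (4,5): endpoints already in same component. Count unchanged: 1.
New component count: 1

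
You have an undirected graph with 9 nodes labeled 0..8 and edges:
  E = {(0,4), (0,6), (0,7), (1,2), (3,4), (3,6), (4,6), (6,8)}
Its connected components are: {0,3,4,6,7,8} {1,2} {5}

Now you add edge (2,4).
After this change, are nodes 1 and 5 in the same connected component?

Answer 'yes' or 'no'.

Answer: no

Derivation:
Initial components: {0,3,4,6,7,8} {1,2} {5}
Adding edge (2,4): merges {1,2} and {0,3,4,6,7,8}.
New components: {0,1,2,3,4,6,7,8} {5}
Are 1 and 5 in the same component? no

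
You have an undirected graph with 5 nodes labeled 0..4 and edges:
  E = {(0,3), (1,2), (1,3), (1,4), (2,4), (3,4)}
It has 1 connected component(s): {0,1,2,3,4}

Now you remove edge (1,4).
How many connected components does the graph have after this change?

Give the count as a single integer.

Answer: 1

Derivation:
Initial component count: 1
Remove (1,4): not a bridge. Count unchanged: 1.
  After removal, components: {0,1,2,3,4}
New component count: 1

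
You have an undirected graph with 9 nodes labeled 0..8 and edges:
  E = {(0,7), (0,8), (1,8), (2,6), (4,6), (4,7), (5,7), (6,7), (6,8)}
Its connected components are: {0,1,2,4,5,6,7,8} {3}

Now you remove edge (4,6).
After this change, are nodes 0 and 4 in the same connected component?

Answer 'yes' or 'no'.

Initial components: {0,1,2,4,5,6,7,8} {3}
Removing edge (4,6): not a bridge — component count unchanged at 2.
New components: {0,1,2,4,5,6,7,8} {3}
Are 0 and 4 in the same component? yes

Answer: yes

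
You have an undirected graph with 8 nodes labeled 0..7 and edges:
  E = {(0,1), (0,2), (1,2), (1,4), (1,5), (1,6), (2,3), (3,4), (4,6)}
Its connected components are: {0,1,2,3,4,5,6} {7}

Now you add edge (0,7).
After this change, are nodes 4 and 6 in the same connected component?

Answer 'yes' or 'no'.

Answer: yes

Derivation:
Initial components: {0,1,2,3,4,5,6} {7}
Adding edge (0,7): merges {0,1,2,3,4,5,6} and {7}.
New components: {0,1,2,3,4,5,6,7}
Are 4 and 6 in the same component? yes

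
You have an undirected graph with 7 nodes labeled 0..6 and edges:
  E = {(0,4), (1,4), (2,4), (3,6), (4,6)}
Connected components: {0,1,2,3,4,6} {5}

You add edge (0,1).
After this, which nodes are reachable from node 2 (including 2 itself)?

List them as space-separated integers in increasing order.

Answer: 0 1 2 3 4 6

Derivation:
Before: nodes reachable from 2: {0,1,2,3,4,6}
Adding (0,1): both endpoints already in same component. Reachability from 2 unchanged.
After: nodes reachable from 2: {0,1,2,3,4,6}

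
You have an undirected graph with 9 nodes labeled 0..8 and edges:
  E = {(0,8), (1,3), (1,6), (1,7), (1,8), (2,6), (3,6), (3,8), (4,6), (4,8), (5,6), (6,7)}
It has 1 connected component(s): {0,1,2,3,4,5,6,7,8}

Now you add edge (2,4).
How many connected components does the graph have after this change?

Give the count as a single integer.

Answer: 1

Derivation:
Initial component count: 1
Add (2,4): endpoints already in same component. Count unchanged: 1.
New component count: 1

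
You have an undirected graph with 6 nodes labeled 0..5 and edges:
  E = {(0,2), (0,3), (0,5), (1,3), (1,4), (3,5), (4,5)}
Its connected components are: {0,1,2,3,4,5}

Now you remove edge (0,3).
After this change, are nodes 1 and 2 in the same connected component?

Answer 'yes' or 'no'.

Initial components: {0,1,2,3,4,5}
Removing edge (0,3): not a bridge — component count unchanged at 1.
New components: {0,1,2,3,4,5}
Are 1 and 2 in the same component? yes

Answer: yes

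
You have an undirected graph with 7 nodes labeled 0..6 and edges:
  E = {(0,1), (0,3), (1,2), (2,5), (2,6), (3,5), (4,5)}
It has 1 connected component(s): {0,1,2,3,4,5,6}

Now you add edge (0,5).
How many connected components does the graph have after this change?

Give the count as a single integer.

Answer: 1

Derivation:
Initial component count: 1
Add (0,5): endpoints already in same component. Count unchanged: 1.
New component count: 1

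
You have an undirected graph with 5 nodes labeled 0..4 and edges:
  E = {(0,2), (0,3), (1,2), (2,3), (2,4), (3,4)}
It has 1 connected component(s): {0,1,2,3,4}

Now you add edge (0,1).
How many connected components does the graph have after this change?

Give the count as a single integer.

Initial component count: 1
Add (0,1): endpoints already in same component. Count unchanged: 1.
New component count: 1

Answer: 1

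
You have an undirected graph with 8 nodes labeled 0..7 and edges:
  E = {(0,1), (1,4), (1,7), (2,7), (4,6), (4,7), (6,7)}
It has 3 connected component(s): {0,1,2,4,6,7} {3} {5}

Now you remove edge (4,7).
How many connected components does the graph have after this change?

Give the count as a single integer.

Initial component count: 3
Remove (4,7): not a bridge. Count unchanged: 3.
  After removal, components: {0,1,2,4,6,7} {3} {5}
New component count: 3

Answer: 3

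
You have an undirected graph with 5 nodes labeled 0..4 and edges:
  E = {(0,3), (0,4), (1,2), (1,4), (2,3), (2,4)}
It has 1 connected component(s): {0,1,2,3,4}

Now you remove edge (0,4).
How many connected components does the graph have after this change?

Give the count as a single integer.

Initial component count: 1
Remove (0,4): not a bridge. Count unchanged: 1.
  After removal, components: {0,1,2,3,4}
New component count: 1

Answer: 1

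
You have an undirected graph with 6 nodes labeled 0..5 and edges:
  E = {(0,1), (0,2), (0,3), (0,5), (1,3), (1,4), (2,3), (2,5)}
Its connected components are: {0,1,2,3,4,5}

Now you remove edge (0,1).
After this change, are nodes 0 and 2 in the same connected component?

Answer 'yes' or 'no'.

Answer: yes

Derivation:
Initial components: {0,1,2,3,4,5}
Removing edge (0,1): not a bridge — component count unchanged at 1.
New components: {0,1,2,3,4,5}
Are 0 and 2 in the same component? yes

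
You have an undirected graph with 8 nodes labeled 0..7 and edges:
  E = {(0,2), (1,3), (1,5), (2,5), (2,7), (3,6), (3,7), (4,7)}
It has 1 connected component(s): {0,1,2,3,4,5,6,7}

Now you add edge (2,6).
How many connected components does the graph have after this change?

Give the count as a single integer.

Answer: 1

Derivation:
Initial component count: 1
Add (2,6): endpoints already in same component. Count unchanged: 1.
New component count: 1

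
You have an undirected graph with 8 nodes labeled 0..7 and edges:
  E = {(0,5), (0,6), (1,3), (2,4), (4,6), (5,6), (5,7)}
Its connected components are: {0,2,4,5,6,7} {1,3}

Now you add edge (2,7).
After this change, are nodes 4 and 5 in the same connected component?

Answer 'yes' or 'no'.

Answer: yes

Derivation:
Initial components: {0,2,4,5,6,7} {1,3}
Adding edge (2,7): both already in same component {0,2,4,5,6,7}. No change.
New components: {0,2,4,5,6,7} {1,3}
Are 4 and 5 in the same component? yes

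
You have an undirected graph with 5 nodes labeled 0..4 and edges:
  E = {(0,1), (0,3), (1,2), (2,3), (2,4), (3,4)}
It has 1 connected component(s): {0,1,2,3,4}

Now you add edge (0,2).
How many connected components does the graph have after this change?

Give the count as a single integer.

Answer: 1

Derivation:
Initial component count: 1
Add (0,2): endpoints already in same component. Count unchanged: 1.
New component count: 1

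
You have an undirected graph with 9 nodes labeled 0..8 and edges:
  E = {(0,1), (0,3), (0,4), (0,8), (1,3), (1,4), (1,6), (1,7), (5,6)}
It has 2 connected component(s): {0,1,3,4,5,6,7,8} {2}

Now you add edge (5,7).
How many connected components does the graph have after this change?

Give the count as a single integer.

Initial component count: 2
Add (5,7): endpoints already in same component. Count unchanged: 2.
New component count: 2

Answer: 2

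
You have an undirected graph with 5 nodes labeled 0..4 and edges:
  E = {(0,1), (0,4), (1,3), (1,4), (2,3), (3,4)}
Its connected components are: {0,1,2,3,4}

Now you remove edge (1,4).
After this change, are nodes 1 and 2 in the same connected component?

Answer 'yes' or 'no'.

Answer: yes

Derivation:
Initial components: {0,1,2,3,4}
Removing edge (1,4): not a bridge — component count unchanged at 1.
New components: {0,1,2,3,4}
Are 1 and 2 in the same component? yes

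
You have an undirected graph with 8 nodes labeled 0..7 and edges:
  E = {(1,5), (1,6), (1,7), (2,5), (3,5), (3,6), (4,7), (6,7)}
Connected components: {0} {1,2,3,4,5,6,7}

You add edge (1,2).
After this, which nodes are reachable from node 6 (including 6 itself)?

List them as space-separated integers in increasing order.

Before: nodes reachable from 6: {1,2,3,4,5,6,7}
Adding (1,2): both endpoints already in same component. Reachability from 6 unchanged.
After: nodes reachable from 6: {1,2,3,4,5,6,7}

Answer: 1 2 3 4 5 6 7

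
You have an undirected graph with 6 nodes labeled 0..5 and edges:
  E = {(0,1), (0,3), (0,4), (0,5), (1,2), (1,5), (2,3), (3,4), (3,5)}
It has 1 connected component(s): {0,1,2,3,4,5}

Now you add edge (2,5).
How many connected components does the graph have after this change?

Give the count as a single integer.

Initial component count: 1
Add (2,5): endpoints already in same component. Count unchanged: 1.
New component count: 1

Answer: 1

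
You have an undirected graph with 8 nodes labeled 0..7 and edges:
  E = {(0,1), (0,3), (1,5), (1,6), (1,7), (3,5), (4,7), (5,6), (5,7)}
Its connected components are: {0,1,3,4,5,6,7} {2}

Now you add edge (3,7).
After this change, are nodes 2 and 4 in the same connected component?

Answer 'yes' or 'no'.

Answer: no

Derivation:
Initial components: {0,1,3,4,5,6,7} {2}
Adding edge (3,7): both already in same component {0,1,3,4,5,6,7}. No change.
New components: {0,1,3,4,5,6,7} {2}
Are 2 and 4 in the same component? no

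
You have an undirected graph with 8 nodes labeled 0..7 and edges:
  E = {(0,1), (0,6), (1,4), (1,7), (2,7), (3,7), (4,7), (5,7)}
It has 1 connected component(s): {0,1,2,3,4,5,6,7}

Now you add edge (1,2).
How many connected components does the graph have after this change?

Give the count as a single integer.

Answer: 1

Derivation:
Initial component count: 1
Add (1,2): endpoints already in same component. Count unchanged: 1.
New component count: 1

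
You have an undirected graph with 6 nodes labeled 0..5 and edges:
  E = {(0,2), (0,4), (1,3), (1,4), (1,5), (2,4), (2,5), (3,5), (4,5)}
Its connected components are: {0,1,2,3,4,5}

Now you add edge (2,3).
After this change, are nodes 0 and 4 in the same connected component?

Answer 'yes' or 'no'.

Answer: yes

Derivation:
Initial components: {0,1,2,3,4,5}
Adding edge (2,3): both already in same component {0,1,2,3,4,5}. No change.
New components: {0,1,2,3,4,5}
Are 0 and 4 in the same component? yes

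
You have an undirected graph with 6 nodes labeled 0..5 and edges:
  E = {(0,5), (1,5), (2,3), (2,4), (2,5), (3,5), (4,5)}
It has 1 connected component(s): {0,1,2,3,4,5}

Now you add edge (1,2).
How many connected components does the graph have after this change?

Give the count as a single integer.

Initial component count: 1
Add (1,2): endpoints already in same component. Count unchanged: 1.
New component count: 1

Answer: 1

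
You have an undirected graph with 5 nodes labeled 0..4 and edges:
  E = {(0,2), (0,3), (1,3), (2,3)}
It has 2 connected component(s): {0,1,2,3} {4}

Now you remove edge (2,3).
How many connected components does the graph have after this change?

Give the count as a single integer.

Initial component count: 2
Remove (2,3): not a bridge. Count unchanged: 2.
  After removal, components: {0,1,2,3} {4}
New component count: 2

Answer: 2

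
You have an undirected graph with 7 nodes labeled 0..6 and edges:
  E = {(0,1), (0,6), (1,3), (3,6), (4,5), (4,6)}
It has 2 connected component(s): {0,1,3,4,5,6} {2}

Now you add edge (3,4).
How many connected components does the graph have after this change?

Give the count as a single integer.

Initial component count: 2
Add (3,4): endpoints already in same component. Count unchanged: 2.
New component count: 2

Answer: 2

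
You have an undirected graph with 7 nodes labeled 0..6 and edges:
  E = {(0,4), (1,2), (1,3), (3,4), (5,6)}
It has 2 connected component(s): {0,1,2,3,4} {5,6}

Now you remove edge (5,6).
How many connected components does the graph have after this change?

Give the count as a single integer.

Initial component count: 2
Remove (5,6): it was a bridge. Count increases: 2 -> 3.
  After removal, components: {0,1,2,3,4} {5} {6}
New component count: 3

Answer: 3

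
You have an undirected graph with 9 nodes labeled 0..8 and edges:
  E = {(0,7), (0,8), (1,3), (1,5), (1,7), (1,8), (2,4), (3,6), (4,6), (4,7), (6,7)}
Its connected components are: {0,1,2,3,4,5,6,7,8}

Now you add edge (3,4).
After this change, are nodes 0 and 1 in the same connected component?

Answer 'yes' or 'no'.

Answer: yes

Derivation:
Initial components: {0,1,2,3,4,5,6,7,8}
Adding edge (3,4): both already in same component {0,1,2,3,4,5,6,7,8}. No change.
New components: {0,1,2,3,4,5,6,7,8}
Are 0 and 1 in the same component? yes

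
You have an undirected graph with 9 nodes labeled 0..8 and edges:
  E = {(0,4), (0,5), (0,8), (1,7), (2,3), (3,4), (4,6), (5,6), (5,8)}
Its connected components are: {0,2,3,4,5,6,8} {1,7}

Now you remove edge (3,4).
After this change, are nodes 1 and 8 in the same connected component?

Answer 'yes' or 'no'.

Initial components: {0,2,3,4,5,6,8} {1,7}
Removing edge (3,4): it was a bridge — component count 2 -> 3.
New components: {0,4,5,6,8} {1,7} {2,3}
Are 1 and 8 in the same component? no

Answer: no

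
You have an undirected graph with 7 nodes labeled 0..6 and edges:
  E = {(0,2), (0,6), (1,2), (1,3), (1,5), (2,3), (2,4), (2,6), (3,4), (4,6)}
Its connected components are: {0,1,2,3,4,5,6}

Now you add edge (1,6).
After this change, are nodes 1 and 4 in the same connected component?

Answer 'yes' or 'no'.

Initial components: {0,1,2,3,4,5,6}
Adding edge (1,6): both already in same component {0,1,2,3,4,5,6}. No change.
New components: {0,1,2,3,4,5,6}
Are 1 and 4 in the same component? yes

Answer: yes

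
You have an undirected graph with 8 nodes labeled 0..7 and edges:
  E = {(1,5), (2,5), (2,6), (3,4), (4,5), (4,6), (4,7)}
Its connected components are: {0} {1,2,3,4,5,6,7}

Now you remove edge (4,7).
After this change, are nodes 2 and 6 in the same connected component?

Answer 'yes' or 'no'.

Answer: yes

Derivation:
Initial components: {0} {1,2,3,4,5,6,7}
Removing edge (4,7): it was a bridge — component count 2 -> 3.
New components: {0} {1,2,3,4,5,6} {7}
Are 2 and 6 in the same component? yes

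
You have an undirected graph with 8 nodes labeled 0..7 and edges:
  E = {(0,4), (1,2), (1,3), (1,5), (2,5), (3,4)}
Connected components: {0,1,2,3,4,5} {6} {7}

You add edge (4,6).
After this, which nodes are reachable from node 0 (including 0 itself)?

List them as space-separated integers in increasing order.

Answer: 0 1 2 3 4 5 6

Derivation:
Before: nodes reachable from 0: {0,1,2,3,4,5}
Adding (4,6): merges 0's component with another. Reachability grows.
After: nodes reachable from 0: {0,1,2,3,4,5,6}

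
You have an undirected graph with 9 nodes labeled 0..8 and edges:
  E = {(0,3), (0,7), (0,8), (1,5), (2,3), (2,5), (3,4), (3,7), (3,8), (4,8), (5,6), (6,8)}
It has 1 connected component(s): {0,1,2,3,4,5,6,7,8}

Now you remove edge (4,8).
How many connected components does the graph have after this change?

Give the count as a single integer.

Initial component count: 1
Remove (4,8): not a bridge. Count unchanged: 1.
  After removal, components: {0,1,2,3,4,5,6,7,8}
New component count: 1

Answer: 1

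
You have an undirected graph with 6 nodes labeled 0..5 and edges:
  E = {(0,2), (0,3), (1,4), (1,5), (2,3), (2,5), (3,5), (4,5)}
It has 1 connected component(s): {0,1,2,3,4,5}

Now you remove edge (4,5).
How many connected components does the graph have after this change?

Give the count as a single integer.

Answer: 1

Derivation:
Initial component count: 1
Remove (4,5): not a bridge. Count unchanged: 1.
  After removal, components: {0,1,2,3,4,5}
New component count: 1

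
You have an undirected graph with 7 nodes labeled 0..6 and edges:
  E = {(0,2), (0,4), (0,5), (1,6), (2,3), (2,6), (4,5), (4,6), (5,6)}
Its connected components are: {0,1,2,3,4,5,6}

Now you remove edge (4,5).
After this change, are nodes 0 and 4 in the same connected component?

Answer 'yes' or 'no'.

Initial components: {0,1,2,3,4,5,6}
Removing edge (4,5): not a bridge — component count unchanged at 1.
New components: {0,1,2,3,4,5,6}
Are 0 and 4 in the same component? yes

Answer: yes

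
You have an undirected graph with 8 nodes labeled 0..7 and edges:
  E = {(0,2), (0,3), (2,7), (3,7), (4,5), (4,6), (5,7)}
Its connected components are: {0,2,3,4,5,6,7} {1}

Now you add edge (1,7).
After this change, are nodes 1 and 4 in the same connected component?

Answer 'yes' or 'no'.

Initial components: {0,2,3,4,5,6,7} {1}
Adding edge (1,7): merges {1} and {0,2,3,4,5,6,7}.
New components: {0,1,2,3,4,5,6,7}
Are 1 and 4 in the same component? yes

Answer: yes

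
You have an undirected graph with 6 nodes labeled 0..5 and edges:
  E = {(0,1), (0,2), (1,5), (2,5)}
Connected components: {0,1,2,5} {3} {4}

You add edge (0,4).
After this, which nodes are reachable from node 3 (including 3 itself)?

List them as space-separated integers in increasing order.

Answer: 3

Derivation:
Before: nodes reachable from 3: {3}
Adding (0,4): merges two components, but neither contains 3. Reachability from 3 unchanged.
After: nodes reachable from 3: {3}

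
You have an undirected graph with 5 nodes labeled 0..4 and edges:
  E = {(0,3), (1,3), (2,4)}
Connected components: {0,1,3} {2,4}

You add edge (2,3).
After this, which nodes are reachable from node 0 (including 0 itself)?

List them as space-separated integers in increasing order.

Answer: 0 1 2 3 4

Derivation:
Before: nodes reachable from 0: {0,1,3}
Adding (2,3): merges 0's component with another. Reachability grows.
After: nodes reachable from 0: {0,1,2,3,4}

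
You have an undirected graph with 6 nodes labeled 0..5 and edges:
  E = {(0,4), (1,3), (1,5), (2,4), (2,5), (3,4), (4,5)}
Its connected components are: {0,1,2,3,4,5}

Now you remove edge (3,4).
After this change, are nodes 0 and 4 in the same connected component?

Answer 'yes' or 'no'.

Initial components: {0,1,2,3,4,5}
Removing edge (3,4): not a bridge — component count unchanged at 1.
New components: {0,1,2,3,4,5}
Are 0 and 4 in the same component? yes

Answer: yes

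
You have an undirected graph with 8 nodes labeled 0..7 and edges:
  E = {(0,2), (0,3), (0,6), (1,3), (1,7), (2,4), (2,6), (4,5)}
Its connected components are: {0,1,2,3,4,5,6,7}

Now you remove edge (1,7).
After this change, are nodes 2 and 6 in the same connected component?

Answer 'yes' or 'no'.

Initial components: {0,1,2,3,4,5,6,7}
Removing edge (1,7): it was a bridge — component count 1 -> 2.
New components: {0,1,2,3,4,5,6} {7}
Are 2 and 6 in the same component? yes

Answer: yes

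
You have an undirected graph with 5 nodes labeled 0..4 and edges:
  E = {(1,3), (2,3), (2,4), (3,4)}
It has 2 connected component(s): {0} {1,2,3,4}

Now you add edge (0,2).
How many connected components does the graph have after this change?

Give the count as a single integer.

Initial component count: 2
Add (0,2): merges two components. Count decreases: 2 -> 1.
New component count: 1

Answer: 1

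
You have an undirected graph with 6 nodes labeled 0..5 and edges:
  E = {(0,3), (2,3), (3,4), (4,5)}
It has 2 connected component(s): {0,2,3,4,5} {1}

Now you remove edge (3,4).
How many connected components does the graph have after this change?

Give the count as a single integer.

Initial component count: 2
Remove (3,4): it was a bridge. Count increases: 2 -> 3.
  After removal, components: {0,2,3} {1} {4,5}
New component count: 3

Answer: 3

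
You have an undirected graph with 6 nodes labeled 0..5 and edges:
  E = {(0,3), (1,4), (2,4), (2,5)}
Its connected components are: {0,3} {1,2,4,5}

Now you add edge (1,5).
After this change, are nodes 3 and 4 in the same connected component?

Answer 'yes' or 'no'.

Answer: no

Derivation:
Initial components: {0,3} {1,2,4,5}
Adding edge (1,5): both already in same component {1,2,4,5}. No change.
New components: {0,3} {1,2,4,5}
Are 3 and 4 in the same component? no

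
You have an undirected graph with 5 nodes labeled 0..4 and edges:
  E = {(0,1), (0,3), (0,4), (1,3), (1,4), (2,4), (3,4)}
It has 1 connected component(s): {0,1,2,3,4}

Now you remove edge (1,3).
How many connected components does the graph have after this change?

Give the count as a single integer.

Answer: 1

Derivation:
Initial component count: 1
Remove (1,3): not a bridge. Count unchanged: 1.
  After removal, components: {0,1,2,3,4}
New component count: 1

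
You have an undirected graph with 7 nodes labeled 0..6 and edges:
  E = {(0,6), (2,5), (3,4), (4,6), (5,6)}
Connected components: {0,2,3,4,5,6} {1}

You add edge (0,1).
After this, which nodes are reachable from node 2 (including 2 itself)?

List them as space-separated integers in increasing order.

Answer: 0 1 2 3 4 5 6

Derivation:
Before: nodes reachable from 2: {0,2,3,4,5,6}
Adding (0,1): merges 2's component with another. Reachability grows.
After: nodes reachable from 2: {0,1,2,3,4,5,6}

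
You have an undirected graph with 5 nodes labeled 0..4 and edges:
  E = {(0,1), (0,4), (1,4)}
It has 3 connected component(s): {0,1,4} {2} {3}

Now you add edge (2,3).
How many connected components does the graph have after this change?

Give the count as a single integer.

Initial component count: 3
Add (2,3): merges two components. Count decreases: 3 -> 2.
New component count: 2

Answer: 2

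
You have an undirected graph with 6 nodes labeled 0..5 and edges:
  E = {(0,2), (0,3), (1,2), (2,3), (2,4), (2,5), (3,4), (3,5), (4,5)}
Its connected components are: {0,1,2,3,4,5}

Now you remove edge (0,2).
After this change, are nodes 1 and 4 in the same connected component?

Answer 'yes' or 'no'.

Answer: yes

Derivation:
Initial components: {0,1,2,3,4,5}
Removing edge (0,2): not a bridge — component count unchanged at 1.
New components: {0,1,2,3,4,5}
Are 1 and 4 in the same component? yes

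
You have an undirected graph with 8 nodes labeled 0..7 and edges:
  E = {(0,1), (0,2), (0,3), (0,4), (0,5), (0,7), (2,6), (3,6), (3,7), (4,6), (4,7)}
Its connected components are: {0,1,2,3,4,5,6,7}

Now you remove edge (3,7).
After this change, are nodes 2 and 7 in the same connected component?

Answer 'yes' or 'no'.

Answer: yes

Derivation:
Initial components: {0,1,2,3,4,5,6,7}
Removing edge (3,7): not a bridge — component count unchanged at 1.
New components: {0,1,2,3,4,5,6,7}
Are 2 and 7 in the same component? yes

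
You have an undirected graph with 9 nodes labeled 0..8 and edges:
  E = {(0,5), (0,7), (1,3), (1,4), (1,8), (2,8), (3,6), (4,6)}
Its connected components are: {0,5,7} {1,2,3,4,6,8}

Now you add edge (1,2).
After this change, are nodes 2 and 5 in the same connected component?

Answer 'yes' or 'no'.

Initial components: {0,5,7} {1,2,3,4,6,8}
Adding edge (1,2): both already in same component {1,2,3,4,6,8}. No change.
New components: {0,5,7} {1,2,3,4,6,8}
Are 2 and 5 in the same component? no

Answer: no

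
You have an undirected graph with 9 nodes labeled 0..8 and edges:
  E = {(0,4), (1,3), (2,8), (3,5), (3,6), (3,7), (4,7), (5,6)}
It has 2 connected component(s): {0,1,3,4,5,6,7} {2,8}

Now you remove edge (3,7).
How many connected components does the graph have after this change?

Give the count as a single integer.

Answer: 3

Derivation:
Initial component count: 2
Remove (3,7): it was a bridge. Count increases: 2 -> 3.
  After removal, components: {0,4,7} {1,3,5,6} {2,8}
New component count: 3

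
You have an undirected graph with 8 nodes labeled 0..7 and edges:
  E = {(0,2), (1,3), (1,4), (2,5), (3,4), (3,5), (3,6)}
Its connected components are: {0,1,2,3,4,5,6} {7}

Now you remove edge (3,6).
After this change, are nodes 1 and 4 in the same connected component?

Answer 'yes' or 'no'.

Answer: yes

Derivation:
Initial components: {0,1,2,3,4,5,6} {7}
Removing edge (3,6): it was a bridge — component count 2 -> 3.
New components: {0,1,2,3,4,5} {6} {7}
Are 1 and 4 in the same component? yes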